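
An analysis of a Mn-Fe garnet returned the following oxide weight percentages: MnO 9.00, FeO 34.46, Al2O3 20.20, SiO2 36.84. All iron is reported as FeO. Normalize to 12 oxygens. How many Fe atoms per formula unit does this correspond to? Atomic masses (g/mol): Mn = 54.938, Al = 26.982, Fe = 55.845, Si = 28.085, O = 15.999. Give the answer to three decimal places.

2.371 Fe apfu

MnO: 9.00/70.937 = 0.12687 mol → 0.12687 mol Mn, 0.12687 mol O.
FeO: 34.46/71.844 = 0.47965 mol → 0.47965 mol Fe, 0.47965 mol O.
Al2O3: 20.20/101.961 = 0.19811 mol → 0.39622 mol Al, 0.59433 mol O.
SiO2: 36.84/60.083 = 0.61315 mol → 0.61315 mol Si, 1.22630 mol O.
Total oxygen = 2.42715 mol. Normalization factor = 12/2.42715 = 4.94407.
Fe per 12 O = 0.47965 × 4.94407 = 2.371.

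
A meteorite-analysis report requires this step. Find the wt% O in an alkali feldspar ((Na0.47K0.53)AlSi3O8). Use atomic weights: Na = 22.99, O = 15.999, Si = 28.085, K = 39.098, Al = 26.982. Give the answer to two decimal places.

47.27 weight percent

M((Na0.47K0.53)AlSi3O8) = 270.756 g/mol.
O contributes 8 × 15.999 = 127.992 g per mole.
127.992/270.756 = 0.4727 → 47.27%.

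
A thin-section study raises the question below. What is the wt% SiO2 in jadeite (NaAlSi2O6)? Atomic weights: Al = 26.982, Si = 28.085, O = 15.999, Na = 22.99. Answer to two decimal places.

59.45 wt%

Formula mass = 202.136 g/mol.
2 Si → 2.0000 mol SiO2 per formula unit; M(SiO2) = 60.083, so SiO2 mass = 120.166 g.
120.166/202.136 × 100 = 59.45 wt%.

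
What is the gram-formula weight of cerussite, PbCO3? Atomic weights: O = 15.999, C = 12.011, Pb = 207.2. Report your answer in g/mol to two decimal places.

267.21 g/mol

M = 1*207.2 + 1*12.011 + 3*15.999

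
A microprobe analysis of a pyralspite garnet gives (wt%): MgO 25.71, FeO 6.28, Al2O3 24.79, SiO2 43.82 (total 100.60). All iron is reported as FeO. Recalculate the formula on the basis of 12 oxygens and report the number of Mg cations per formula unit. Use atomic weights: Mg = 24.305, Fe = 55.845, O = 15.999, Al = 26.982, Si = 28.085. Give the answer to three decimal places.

2.627 Mg apfu

MgO: 25.71/40.304 = 0.63790 mol → 0.63790 mol Mg, 0.63790 mol O.
FeO: 6.28/71.844 = 0.08741 mol → 0.08741 mol Fe, 0.08741 mol O.
Al2O3: 24.79/101.961 = 0.24313 mol → 0.48626 mol Al, 0.72939 mol O.
SiO2: 43.82/60.083 = 0.72932 mol → 0.72932 mol Si, 1.45864 mol O.
Total oxygen = 2.91334 mol. Normalization factor = 12/2.91334 = 4.11898.
Mg per 12 O = 0.63790 × 4.11898 = 2.627.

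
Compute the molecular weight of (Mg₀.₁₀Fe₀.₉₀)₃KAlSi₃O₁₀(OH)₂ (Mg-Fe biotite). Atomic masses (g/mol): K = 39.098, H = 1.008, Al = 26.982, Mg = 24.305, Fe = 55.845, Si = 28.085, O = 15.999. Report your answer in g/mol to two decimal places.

502.41 g/mol

M = 0.30·24.305 + 2.70·55.845 + 1·39.098 + 1·26.982 + 3·28.085 + 12·15.999 + 2·1.008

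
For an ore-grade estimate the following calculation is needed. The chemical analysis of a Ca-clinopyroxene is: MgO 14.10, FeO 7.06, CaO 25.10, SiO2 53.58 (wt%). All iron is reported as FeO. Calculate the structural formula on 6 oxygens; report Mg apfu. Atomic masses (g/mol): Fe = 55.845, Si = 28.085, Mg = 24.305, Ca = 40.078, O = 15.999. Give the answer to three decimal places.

0.783 Mg apfu

14.10 wt% MgO ÷ 40.304 g/mol = 0.34984 mol, giving 0.34984 Mg and 0.34984 O.
7.06 wt% FeO ÷ 71.844 g/mol = 0.09827 mol, giving 0.09827 Fe and 0.09827 O.
25.10 wt% CaO ÷ 56.077 g/mol = 0.44760 mol, giving 0.44760 Ca and 0.44760 O.
53.58 wt% SiO2 ÷ 60.083 g/mol = 0.89177 mol, giving 0.89177 Si and 1.78354 O.
Oxygen sums to 2.67925; scaling by 6/2.67925 = 2.23943 puts the formula on 6 O.
Mg: 0.34984 × 2.23943 = 0.783 atoms per formula unit.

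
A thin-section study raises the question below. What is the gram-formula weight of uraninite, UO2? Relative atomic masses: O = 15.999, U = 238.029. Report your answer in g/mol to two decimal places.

270.03 g/mol

The formula mass is the sum 1×238.029 + 2×15.999.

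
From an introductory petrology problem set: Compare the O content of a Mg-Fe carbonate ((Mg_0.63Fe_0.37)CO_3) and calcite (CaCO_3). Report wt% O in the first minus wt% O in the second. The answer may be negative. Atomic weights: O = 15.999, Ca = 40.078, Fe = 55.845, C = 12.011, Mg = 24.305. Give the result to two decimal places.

2.05 percentage points

M((Mg_0.63Fe_0.37)CO_3) = 95.983 g/mol, so wt% O = 47.997/95.983 × 100 = 50.01%.
M(CaCO_3) = 100.086 g/mol, so wt% O = 47.997/100.086 × 100 = 47.96%.
50.01 − 47.96 = 2.05 pp.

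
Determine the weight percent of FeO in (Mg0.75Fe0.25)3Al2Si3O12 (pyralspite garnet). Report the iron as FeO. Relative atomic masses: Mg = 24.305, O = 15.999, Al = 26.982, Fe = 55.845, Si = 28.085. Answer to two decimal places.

12.63 wt%

Molar mass of (Mg0.75Fe0.25)3Al2Si3O12 = 2.25×24.305 + 0.75×55.845 + 2×26.982 + 3×28.085 + 12×15.999 = 426.777 g/mol.
Each formula unit contains 0.75 Fe, equivalent to 0.75/1 = 0.7500 mol FeO.
M(FeO) = 1×55.845 + 1×15.999 = 71.844 g/mol.
Mass of FeO per formula unit = 0.7500 × 71.844 = 53.883 g.
FeO wt% = 53.883 / 426.777 × 100 = 12.63%.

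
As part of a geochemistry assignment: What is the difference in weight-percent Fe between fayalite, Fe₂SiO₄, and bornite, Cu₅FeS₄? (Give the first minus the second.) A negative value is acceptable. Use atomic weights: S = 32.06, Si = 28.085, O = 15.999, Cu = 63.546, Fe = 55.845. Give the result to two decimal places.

43.68 percentage points

M(Fe₂SiO₄) = 203.771 g/mol, so wt% Fe = 111.690/203.771 × 100 = 54.81%.
M(Cu₅FeS₄) = 501.815 g/mol, so wt% Fe = 55.845/501.815 × 100 = 11.13%.
54.81 − 11.13 = 43.68 pp.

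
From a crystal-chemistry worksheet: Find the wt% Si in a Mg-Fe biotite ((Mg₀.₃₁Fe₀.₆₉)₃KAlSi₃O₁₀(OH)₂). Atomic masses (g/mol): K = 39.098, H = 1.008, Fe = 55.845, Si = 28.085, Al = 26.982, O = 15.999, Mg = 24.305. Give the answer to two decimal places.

17.46 wt%

M((Mg₀.₃₁Fe₀.₆₉)₃KAlSi₃O₁₀(OH)₂) = 482.542 g/mol.
Si contributes 3 × 28.085 = 84.255 g per mole.
84.255/482.542 = 0.1746 → 17.46%.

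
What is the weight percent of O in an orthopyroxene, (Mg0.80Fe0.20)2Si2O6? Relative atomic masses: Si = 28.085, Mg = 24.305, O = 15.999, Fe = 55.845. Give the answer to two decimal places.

Molar mass of (Mg0.80Fe0.20)2Si2O6: 1.60·24.305 + 0.40·55.845 + 2·28.085 + 6·15.999 = 213.390 g/mol.
Mass of O per formula unit: 6 × 15.999 = 95.994 g.
Weight fraction O = 95.994 / 213.390 = 0.4499.

44.99 weight percent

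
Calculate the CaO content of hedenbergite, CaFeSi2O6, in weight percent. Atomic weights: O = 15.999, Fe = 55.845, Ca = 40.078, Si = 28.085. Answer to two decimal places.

M(CaFeSi2O6) = 248.087 g/mol; M(CaO) = 56.077 g/mol.
Moles CaO per formula unit = 1 Ca ÷ 1 = 1.0000.
CaO fraction = (1.0000 × 56.077) / 248.087 = 56.077/248.087 = 0.2260.

22.60 wt%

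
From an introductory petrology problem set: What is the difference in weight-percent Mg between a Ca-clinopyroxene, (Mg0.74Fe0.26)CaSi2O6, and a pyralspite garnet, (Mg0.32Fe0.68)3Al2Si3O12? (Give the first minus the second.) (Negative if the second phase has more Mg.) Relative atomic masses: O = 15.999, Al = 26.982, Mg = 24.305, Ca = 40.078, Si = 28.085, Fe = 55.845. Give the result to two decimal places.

3.01 percentage points

Mg in (Mg0.74Fe0.26)CaSi2O6: molar mass 224.747 g/mol; 0.74×24.305 = 17.986 g → 8.00 wt%.
Mg in (Mg0.32Fe0.68)3Al2Si3O12: molar mass 467.464 g/mol; 0.96×24.305 = 23.333 g → 4.99 wt%.
Difference = 8.00 − 4.99 = 3.01 percentage points.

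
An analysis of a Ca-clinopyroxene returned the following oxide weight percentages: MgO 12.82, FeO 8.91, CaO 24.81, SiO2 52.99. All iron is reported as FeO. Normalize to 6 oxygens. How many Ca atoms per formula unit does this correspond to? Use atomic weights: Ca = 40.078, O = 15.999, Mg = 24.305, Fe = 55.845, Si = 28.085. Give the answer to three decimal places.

MgO (M=40.304): mol = 0.31808; Mg = 0.31808, O = 0.31808.
FeO (M=71.844): mol = 0.12402; Fe = 0.12402, O = 0.12402.
CaO (M=56.077): mol = 0.44243; Ca = 0.44243, O = 0.44243.
SiO2 (M=60.083): mol = 0.88195; Si = 0.88195, O = 1.76390.
ΣO = 2.64843; factor = 6/ΣO = 2.26549.
Ca apfu = 0.44243 × 2.26549 = 1.002.

1.002 Ca apfu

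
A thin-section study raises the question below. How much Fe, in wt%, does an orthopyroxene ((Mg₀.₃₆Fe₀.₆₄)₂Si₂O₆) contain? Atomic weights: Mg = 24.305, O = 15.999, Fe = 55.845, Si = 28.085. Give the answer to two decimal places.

Formula mass = 0.72*24.305 + 1.28*55.845 + 2*28.085 + 6*15.999 = 241.145 g/mol, of which 71.482 g is Fe.
So Fe makes up 71.482/241.145 = 0.2964 of the mass, i.e. 29.64%.

29.64 wt%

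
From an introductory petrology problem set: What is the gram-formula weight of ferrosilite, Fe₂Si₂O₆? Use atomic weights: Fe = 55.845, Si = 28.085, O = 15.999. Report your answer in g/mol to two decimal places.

263.85 g/mol

Fe: 2 × 55.845 = 111.6900
Si: 2 × 28.085 = 56.1700
O: 6 × 15.999 = 95.9940
Summing the contributions gives the formula mass.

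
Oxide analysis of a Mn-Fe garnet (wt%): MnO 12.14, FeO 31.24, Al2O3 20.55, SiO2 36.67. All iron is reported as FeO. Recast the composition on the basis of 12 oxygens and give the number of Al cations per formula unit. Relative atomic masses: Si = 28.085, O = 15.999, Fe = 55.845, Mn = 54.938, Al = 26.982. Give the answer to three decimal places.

1.990 Al apfu

12.14 wt% MnO ÷ 70.937 g/mol = 0.17114 mol, giving 0.17114 Mn and 0.17114 O.
31.24 wt% FeO ÷ 71.844 g/mol = 0.43483 mol, giving 0.43483 Fe and 0.43483 O.
20.55 wt% Al2O3 ÷ 101.961 g/mol = 0.20155 mol, giving 0.40310 Al and 0.60465 O.
36.67 wt% SiO2 ÷ 60.083 g/mol = 0.61032 mol, giving 0.61032 Si and 1.22064 O.
Oxygen sums to 2.43126; scaling by 12/2.43126 = 4.93571 puts the formula on 12 O.
Al: 0.40310 × 4.93571 = 1.990 atoms per formula unit.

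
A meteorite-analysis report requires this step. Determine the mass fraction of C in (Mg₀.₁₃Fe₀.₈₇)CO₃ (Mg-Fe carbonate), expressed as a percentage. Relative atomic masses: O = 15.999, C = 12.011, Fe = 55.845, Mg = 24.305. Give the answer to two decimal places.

M((Mg₀.₁₃Fe₀.₈₇)CO₃) = 111.753 g/mol.
C contributes 1 × 12.011 = 12.011 g per mole.
12.011/111.753 = 0.1075 → 10.75%.

10.75 mass %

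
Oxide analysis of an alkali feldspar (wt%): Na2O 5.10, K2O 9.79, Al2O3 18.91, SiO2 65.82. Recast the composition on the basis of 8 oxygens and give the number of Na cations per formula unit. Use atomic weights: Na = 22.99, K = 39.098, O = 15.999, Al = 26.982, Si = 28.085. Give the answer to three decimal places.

0.449 Na apfu

Na2O: 5.10/61.979 = 0.08229 mol → 0.16458 mol Na, 0.08229 mol O.
K2O: 9.79/94.195 = 0.10393 mol → 0.20786 mol K, 0.10393 mol O.
Al2O3: 18.91/101.961 = 0.18546 mol → 0.37092 mol Al, 0.55638 mol O.
SiO2: 65.82/60.083 = 1.09548 mol → 1.09548 mol Si, 2.19096 mol O.
Total oxygen = 2.93356 mol. Normalization factor = 8/2.93356 = 2.72706.
Na per 8 O = 0.16458 × 2.72706 = 0.449.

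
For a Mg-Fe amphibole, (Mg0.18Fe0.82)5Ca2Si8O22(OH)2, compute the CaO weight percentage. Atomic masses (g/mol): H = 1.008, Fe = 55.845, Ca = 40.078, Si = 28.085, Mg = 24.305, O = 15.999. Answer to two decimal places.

Formula mass = 941.667 g/mol.
2 Ca → 2.0000 mol CaO per formula unit; M(CaO) = 56.077, so CaO mass = 112.154 g.
112.154/941.667 × 100 = 11.91 wt%.

11.91 wt%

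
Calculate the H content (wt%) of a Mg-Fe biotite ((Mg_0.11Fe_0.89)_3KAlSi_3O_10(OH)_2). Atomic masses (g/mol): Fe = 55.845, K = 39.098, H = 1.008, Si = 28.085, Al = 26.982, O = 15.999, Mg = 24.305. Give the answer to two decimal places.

M((Mg_0.11Fe_0.89)_3KAlSi_3O_10(OH)_2) = 501.466 g/mol.
H contributes 2 × 1.008 = 2.016 g per mole.
2.016/501.466 = 0.0040 → 0.40%.

0.40 wt%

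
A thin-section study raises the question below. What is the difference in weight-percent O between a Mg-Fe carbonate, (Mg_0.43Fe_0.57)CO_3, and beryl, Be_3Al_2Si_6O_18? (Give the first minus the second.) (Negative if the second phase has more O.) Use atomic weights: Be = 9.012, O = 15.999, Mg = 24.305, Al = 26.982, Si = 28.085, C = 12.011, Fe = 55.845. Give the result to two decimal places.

-6.66 percentage points

O in (Mg_0.43Fe_0.57)CO_3: molar mass 102.291 g/mol; 3×15.999 = 47.997 g → 46.92 wt%.
O in Be_3Al_2Si_6O_18: molar mass 537.492 g/mol; 18×15.999 = 287.982 g → 53.58 wt%.
Difference = 46.92 − 53.58 = -6.66 percentage points.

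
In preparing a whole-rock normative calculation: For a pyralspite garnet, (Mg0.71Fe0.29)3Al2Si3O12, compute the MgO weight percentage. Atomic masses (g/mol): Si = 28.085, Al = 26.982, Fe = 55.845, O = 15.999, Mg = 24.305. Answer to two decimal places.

M((Mg0.71Fe0.29)3Al2Si3O12) = 430.562 g/mol; M(MgO) = 40.304 g/mol.
Moles MgO per formula unit = 2.13 Mg ÷ 1 = 2.1300.
MgO fraction = (2.1300 × 40.304) / 430.562 = 85.848/430.562 = 0.1994.

19.94 wt%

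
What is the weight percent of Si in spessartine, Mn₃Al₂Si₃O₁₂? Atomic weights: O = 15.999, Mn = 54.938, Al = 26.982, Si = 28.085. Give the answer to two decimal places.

Formula mass = 3·54.938 + 2·26.982 + 3·28.085 + 12·15.999 = 495.021 g/mol, of which 84.255 g is Si.
So Si makes up 84.255/495.021 = 0.1702 of the mass, i.e. 17.02%.

17.02 wt%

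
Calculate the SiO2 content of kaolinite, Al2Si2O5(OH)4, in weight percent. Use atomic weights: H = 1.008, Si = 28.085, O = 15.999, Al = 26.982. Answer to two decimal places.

Molar mass of Al2Si2O5(OH)4 = 2*26.982 + 2*28.085 + 9*15.999 + 4*1.008 = 258.157 g/mol.
Each formula unit contains 2 Si, equivalent to 2/1 = 2.0000 mol SiO2.
M(SiO2) = 1×28.085 + 2×15.999 = 60.083 g/mol.
Mass of SiO2 per formula unit = 2.0000 × 60.083 = 120.166 g.
SiO2 wt% = 120.166 / 258.157 × 100 = 46.55%.

46.55 wt%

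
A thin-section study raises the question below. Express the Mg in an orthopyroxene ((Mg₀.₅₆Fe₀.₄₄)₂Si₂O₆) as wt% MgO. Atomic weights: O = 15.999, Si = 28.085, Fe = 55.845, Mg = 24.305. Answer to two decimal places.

19.75 wt%

Formula mass = 228.529 g/mol.
1.12 Mg → 1.1200 mol MgO per formula unit; M(MgO) = 40.304, so MgO mass = 45.140 g.
45.140/228.529 × 100 = 19.75 wt%.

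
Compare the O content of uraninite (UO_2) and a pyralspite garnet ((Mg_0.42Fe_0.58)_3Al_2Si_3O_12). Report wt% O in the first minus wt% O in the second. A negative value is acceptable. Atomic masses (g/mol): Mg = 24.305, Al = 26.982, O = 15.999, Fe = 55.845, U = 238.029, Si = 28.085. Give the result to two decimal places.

-30.07 percentage points

M(UO_2) = 270.027 g/mol, so wt% O = 31.998/270.027 × 100 = 11.85%.
M((Mg_0.42Fe_0.58)_3Al_2Si_3O_12) = 458.002 g/mol, so wt% O = 191.988/458.002 × 100 = 41.92%.
11.85 − 41.92 = -30.07 pp.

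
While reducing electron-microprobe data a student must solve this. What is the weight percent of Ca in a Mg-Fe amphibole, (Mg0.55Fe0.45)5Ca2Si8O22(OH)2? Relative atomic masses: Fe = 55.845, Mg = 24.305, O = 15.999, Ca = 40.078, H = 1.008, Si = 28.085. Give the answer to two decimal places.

M((Mg0.55Fe0.45)5Ca2Si8O22(OH)2) = 883.318 g/mol.
Ca contributes 2 × 40.078 = 80.156 g per mole.
80.156/883.318 = 0.0907 → 9.07%.

9.07 wt%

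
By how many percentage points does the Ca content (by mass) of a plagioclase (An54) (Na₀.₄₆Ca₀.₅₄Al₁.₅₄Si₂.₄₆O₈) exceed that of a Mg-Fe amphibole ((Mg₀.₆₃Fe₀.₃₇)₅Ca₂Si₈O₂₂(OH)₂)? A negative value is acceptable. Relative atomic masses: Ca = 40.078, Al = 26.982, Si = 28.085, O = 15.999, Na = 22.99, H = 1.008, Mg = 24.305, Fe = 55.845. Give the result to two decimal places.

-1.22 percentage points

Ca in Na₀.₄₆Ca₀.₅₄Al₁.₅₄Si₂.₄₆O₈: molar mass 270.851 g/mol; 0.54×40.078 = 21.642 g → 7.99 wt%.
Ca in (Mg₀.₆₃Fe₀.₃₇)₅Ca₂Si₈O₂₂(OH)₂: molar mass 870.702 g/mol; 2×40.078 = 80.156 g → 9.21 wt%.
Difference = 7.99 − 9.21 = -1.22 percentage points.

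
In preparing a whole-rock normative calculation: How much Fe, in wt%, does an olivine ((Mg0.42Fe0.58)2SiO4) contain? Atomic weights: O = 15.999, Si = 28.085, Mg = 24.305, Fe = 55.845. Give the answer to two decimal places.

Molar mass of (Mg0.42Fe0.58)2SiO4: 0.84*24.305 + 1.16*55.845 + 1*28.085 + 4*15.999 = 177.277 g/mol.
Mass of Fe per formula unit: 1.16 × 55.845 = 64.780 g.
Weight fraction Fe = 64.780 / 177.277 = 0.3654.

36.54 wt%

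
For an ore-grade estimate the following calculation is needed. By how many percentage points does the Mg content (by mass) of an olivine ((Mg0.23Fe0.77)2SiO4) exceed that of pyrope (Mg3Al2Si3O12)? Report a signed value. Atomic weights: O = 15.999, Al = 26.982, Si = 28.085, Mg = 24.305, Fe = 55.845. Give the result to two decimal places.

-12.18 percentage points

Mg in (Mg0.23Fe0.77)2SiO4: molar mass 189.263 g/mol; 0.46×24.305 = 11.180 g → 5.91 wt%.
Mg in Mg3Al2Si3O12: molar mass 403.122 g/mol; 3×24.305 = 72.915 g → 18.09 wt%.
Difference = 5.91 − 18.09 = -12.18 percentage points.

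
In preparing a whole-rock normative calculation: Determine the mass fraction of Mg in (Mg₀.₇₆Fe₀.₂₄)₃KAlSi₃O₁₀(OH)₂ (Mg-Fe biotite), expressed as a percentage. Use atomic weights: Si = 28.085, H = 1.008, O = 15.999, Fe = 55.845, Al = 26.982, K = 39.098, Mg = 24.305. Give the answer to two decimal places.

Molar mass of (Mg₀.₇₆Fe₀.₂₄)₃KAlSi₃O₁₀(OH)₂: 2.28*24.305 + 0.72*55.845 + 1*39.098 + 1*26.982 + 3*28.085 + 12*15.999 + 2*1.008 = 439.963 g/mol.
Mass of Mg per formula unit: 2.28 × 24.305 = 55.415 g.
Weight fraction Mg = 55.415 / 439.963 = 0.1260.

12.60 weight percent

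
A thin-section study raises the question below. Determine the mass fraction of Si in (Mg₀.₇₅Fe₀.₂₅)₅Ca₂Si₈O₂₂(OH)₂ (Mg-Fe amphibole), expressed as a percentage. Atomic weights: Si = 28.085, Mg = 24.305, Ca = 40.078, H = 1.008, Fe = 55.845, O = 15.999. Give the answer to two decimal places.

Formula mass = 3.75*24.305 + 1.25*55.845 + 2*40.078 + 8*28.085 + 24*15.999 + 2*1.008 = 851.778 g/mol, of which 224.680 g is Si.
So Si makes up 224.680/851.778 = 0.2638 of the mass, i.e. 26.38%.

26.38 mass %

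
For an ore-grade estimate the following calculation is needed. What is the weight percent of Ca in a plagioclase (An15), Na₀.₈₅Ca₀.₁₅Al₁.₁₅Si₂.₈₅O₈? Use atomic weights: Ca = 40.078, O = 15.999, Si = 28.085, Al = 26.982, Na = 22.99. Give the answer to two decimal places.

Molar mass of Na₀.₈₅Ca₀.₁₅Al₁.₁₅Si₂.₈₅O₈: 0.85·22.99 + 0.15·40.078 + 1.15·26.982 + 2.85·28.085 + 8·15.999 = 264.617 g/mol.
Mass of Ca per formula unit: 0.15 × 40.078 = 6.012 g.
Weight fraction Ca = 6.012 / 264.617 = 0.0227.

2.27 wt%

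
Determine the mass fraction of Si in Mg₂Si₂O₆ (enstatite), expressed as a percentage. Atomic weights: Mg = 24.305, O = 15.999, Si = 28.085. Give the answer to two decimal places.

27.98 weight percent

Molar mass of Mg₂Si₂O₆: 2·24.305 + 2·28.085 + 6·15.999 = 200.774 g/mol.
Mass of Si per formula unit: 2 × 28.085 = 56.170 g.
Weight fraction Si = 56.170 / 200.774 = 0.2798.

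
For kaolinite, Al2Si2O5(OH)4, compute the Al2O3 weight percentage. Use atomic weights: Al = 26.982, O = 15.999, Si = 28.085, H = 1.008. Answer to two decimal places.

M(Al2Si2O5(OH)4) = 258.157 g/mol; M(Al2O3) = 101.961 g/mol.
Moles Al2O3 per formula unit = 2 Al ÷ 2 = 1.0000.
Al2O3 fraction = (1.0000 × 101.961) / 258.157 = 101.961/258.157 = 0.3950.

39.50 wt%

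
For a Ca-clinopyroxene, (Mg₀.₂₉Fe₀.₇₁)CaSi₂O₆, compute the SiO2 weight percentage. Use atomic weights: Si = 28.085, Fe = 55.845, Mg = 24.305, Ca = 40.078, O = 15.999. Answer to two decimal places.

Molar mass of (Mg₀.₂₉Fe₀.₇₁)CaSi₂O₆ = 0.29·24.305 + 0.71·55.845 + 1·40.078 + 2·28.085 + 6·15.999 = 238.940 g/mol.
Each formula unit contains 2 Si, equivalent to 2/1 = 2.0000 mol SiO2.
M(SiO2) = 1×28.085 + 2×15.999 = 60.083 g/mol.
Mass of SiO2 per formula unit = 2.0000 × 60.083 = 120.166 g.
SiO2 wt% = 120.166 / 238.940 × 100 = 50.29%.

50.29 wt%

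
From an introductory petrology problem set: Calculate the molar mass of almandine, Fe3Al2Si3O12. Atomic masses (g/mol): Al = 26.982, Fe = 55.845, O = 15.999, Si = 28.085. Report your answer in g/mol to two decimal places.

497.74 g/mol

The formula mass is the sum 3(55.845) + 2(26.982) + 3(28.085) + 12(15.999).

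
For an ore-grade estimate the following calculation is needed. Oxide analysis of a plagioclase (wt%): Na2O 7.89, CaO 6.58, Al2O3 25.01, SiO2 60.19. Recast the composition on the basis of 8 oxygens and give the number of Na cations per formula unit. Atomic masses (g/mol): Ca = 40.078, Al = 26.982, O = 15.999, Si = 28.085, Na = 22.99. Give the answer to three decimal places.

Na2O (M=61.979): mol = 0.12730; Na = 0.25460, O = 0.12730.
CaO (M=56.077): mol = 0.11734; Ca = 0.11734, O = 0.11734.
Al2O3 (M=101.961): mol = 0.24529; Al = 0.49058, O = 0.73587.
SiO2 (M=60.083): mol = 1.00178; Si = 1.00178, O = 2.00356.
ΣO = 2.98407; factor = 8/ΣO = 2.68090.
Na apfu = 0.25460 × 2.68090 = 0.683.

0.683 Na apfu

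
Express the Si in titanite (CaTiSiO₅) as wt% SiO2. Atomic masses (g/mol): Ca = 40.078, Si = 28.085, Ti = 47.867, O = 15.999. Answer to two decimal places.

Formula mass = 196.025 g/mol.
1 Si → 1.0000 mol SiO2 per formula unit; M(SiO2) = 60.083, so SiO2 mass = 60.083 g.
60.083/196.025 × 100 = 30.65 wt%.

30.65 wt%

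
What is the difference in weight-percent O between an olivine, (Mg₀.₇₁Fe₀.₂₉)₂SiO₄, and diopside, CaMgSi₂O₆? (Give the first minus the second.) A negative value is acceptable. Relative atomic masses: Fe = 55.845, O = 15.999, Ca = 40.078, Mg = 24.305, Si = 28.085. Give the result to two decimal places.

First mineral: 63.996 g O in 158.984 g formula = 40.25 wt% O.
Second mineral: 95.994 g O in 216.547 g formula = 44.33 wt% O.
40.25% − 44.33% gives a difference of -4.08 percentage points.

-4.08 percentage points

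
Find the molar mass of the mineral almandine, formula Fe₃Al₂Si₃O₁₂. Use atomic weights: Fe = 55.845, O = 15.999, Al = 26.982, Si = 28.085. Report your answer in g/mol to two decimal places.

Fe: 3 × 55.845 = 167.5350
Al: 2 × 26.982 = 53.9640
Si: 3 × 28.085 = 84.2550
O: 12 × 15.999 = 191.9880
Summing the contributions gives the formula mass.

497.74 g/mol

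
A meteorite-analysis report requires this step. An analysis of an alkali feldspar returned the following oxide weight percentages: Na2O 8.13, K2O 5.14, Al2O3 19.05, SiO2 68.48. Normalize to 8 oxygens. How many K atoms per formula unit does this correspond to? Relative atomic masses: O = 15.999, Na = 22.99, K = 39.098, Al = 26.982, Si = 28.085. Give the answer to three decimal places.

8.13 wt% Na2O ÷ 61.979 g/mol = 0.13117 mol, giving 0.26234 Na and 0.13117 O.
5.14 wt% K2O ÷ 94.195 g/mol = 0.05457 mol, giving 0.10914 K and 0.05457 O.
19.05 wt% Al2O3 ÷ 101.961 g/mol = 0.18684 mol, giving 0.37368 Al and 0.56052 O.
68.48 wt% SiO2 ÷ 60.083 g/mol = 1.13976 mol, giving 1.13976 Si and 2.27952 O.
Oxygen sums to 3.02578; scaling by 8/3.02578 = 2.64395 puts the formula on 8 O.
K: 0.10914 × 2.64395 = 0.289 atoms per formula unit.

0.289 K apfu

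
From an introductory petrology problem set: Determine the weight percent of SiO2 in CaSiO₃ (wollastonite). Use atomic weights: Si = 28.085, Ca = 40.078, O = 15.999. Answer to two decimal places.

M(CaSiO₃) = 116.160 g/mol; M(SiO2) = 60.083 g/mol.
Moles SiO2 per formula unit = 1 Si ÷ 1 = 1.0000.
SiO2 fraction = (1.0000 × 60.083) / 116.160 = 60.083/116.160 = 0.5172.

51.72 wt%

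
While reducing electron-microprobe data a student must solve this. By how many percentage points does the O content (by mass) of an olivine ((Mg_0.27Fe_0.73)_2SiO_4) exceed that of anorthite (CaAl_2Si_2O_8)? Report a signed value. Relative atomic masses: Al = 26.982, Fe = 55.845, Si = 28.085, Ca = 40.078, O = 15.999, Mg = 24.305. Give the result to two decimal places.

O in (Mg_0.27Fe_0.73)_2SiO_4: molar mass 186.739 g/mol; 4×15.999 = 63.996 g → 34.27 wt%.
O in CaAl_2Si_2O_8: molar mass 278.204 g/mol; 8×15.999 = 127.992 g → 46.01 wt%.
Difference = 34.27 − 46.01 = -11.74 percentage points.

-11.74 percentage points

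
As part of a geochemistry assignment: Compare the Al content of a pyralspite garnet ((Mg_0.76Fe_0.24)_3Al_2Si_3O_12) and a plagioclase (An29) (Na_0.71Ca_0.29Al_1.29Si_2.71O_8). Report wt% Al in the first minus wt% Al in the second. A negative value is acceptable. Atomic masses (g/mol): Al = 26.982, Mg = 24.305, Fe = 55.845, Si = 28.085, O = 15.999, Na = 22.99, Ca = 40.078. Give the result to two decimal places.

First mineral: 53.964 g Al in 425.831 g formula = 12.67 wt% Al.
Second mineral: 34.807 g Al in 266.855 g formula = 13.04 wt% Al.
12.67% − 13.04% gives a difference of -0.37 percentage points.

-0.37 percentage points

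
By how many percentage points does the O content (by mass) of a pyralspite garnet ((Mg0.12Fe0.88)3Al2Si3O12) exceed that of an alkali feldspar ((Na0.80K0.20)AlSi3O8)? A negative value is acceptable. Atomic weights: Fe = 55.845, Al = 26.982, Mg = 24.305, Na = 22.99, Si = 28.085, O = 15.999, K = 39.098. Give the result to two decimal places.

M((Mg0.12Fe0.88)3Al2Si3O12) = 486.388 g/mol, so wt% O = 191.988/486.388 × 100 = 39.47%.
M((Na0.80K0.20)AlSi3O8) = 265.441 g/mol, so wt% O = 127.992/265.441 × 100 = 48.22%.
39.47 − 48.22 = -8.75 pp.

-8.75 percentage points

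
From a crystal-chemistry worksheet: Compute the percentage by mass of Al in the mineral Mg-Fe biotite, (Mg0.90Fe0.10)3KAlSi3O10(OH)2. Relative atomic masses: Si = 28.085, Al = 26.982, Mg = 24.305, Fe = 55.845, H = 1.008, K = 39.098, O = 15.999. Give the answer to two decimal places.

6.32 mass %

M((Mg0.90Fe0.10)3KAlSi3O10(OH)2) = 426.716 g/mol.
Al contributes 1 × 26.982 = 26.982 g per mole.
26.982/426.716 = 0.0632 → 6.32%.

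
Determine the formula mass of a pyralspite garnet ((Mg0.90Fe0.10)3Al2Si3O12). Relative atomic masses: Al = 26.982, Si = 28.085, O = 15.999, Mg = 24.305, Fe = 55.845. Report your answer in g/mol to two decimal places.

412.58 g/mol

M = 2.70(24.305) + 0.30(55.845) + 2(26.982) + 3(28.085) + 12(15.999)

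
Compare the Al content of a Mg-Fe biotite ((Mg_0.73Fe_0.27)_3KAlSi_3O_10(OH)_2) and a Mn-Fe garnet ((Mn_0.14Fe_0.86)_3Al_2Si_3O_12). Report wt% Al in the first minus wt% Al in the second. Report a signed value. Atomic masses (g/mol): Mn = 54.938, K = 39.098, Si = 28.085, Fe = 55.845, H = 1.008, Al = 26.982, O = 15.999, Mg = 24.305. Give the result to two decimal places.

-4.76 percentage points

First mineral: 26.982 g Al in 442.801 g formula = 6.09 wt% Al.
Second mineral: 53.964 g Al in 497.361 g formula = 10.85 wt% Al.
6.09% − 10.85% gives a difference of -4.76 percentage points.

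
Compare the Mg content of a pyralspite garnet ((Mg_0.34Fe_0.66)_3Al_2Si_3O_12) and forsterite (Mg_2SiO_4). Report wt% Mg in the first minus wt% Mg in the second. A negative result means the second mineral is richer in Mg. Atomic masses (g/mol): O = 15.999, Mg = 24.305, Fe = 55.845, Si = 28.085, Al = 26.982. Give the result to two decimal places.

-29.23 percentage points

First mineral: 24.791 g Mg in 465.571 g formula = 5.32 wt% Mg.
Second mineral: 48.610 g Mg in 140.691 g formula = 34.55 wt% Mg.
5.32% − 34.55% gives a difference of -29.23 percentage points.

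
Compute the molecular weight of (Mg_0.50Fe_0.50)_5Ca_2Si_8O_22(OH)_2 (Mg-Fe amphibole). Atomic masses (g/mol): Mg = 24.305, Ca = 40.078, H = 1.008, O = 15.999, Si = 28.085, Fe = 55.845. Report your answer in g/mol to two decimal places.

M = 2.50·24.305 + 2.50·55.845 + 2·40.078 + 8·28.085 + 24·15.999 + 2·1.008

891.20 g/mol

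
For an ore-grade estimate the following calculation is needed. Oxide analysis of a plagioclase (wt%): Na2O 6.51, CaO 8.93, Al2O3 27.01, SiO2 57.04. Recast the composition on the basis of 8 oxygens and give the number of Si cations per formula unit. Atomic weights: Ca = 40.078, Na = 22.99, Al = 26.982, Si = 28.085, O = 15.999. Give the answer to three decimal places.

Na2O: 6.51/61.979 = 0.10504 mol → 0.21008 mol Na, 0.10504 mol O.
CaO: 8.93/56.077 = 0.15925 mol → 0.15925 mol Ca, 0.15925 mol O.
Al2O3: 27.01/101.961 = 0.26491 mol → 0.52982 mol Al, 0.79473 mol O.
SiO2: 57.04/60.083 = 0.94935 mol → 0.94935 mol Si, 1.89870 mol O.
Total oxygen = 2.95772 mol. Normalization factor = 8/2.95772 = 2.70479.
Si per 8 O = 0.94935 × 2.70479 = 2.568.

2.568 Si apfu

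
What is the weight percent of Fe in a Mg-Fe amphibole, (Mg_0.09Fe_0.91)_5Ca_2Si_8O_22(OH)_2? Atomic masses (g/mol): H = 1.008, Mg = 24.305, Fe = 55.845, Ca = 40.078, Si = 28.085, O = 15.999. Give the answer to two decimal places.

26.58 wt%

Molar mass of (Mg_0.09Fe_0.91)_5Ca_2Si_8O_22(OH)_2: 0.45×24.305 + 4.55×55.845 + 2×40.078 + 8×28.085 + 24×15.999 + 2×1.008 = 955.860 g/mol.
Mass of Fe per formula unit: 4.55 × 55.845 = 254.095 g.
Weight fraction Fe = 254.095 / 955.860 = 0.2658.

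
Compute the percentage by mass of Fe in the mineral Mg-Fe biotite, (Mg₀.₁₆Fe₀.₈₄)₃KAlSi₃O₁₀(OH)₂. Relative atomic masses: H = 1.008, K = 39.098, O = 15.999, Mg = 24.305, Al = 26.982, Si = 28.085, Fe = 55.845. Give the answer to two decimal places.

M((Mg₀.₁₆Fe₀.₈₄)₃KAlSi₃O₁₀(OH)₂) = 496.735 g/mol.
Fe contributes 2.52 × 55.845 = 140.729 g per mole.
140.729/496.735 = 0.2833 → 28.33%.

28.33 wt%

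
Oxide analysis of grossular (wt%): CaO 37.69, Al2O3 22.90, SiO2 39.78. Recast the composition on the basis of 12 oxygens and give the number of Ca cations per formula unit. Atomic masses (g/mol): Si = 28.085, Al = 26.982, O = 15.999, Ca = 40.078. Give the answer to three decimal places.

3.021 Ca apfu

CaO: 37.69/56.077 = 0.67211 mol → 0.67211 mol Ca, 0.67211 mol O.
Al2O3: 22.90/101.961 = 0.22460 mol → 0.44920 mol Al, 0.67380 mol O.
SiO2: 39.78/60.083 = 0.66208 mol → 0.66208 mol Si, 1.32416 mol O.
Total oxygen = 2.67007 mol. Normalization factor = 12/2.67007 = 4.49426.
Ca per 12 O = 0.67211 × 4.49426 = 3.021.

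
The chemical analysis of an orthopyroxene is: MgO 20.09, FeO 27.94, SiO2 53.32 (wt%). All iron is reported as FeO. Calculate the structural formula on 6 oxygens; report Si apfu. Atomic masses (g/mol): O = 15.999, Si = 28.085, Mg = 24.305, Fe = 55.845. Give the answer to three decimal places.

MgO (M=40.304): mol = 0.49846; Mg = 0.49846, O = 0.49846.
FeO (M=71.844): mol = 0.38890; Fe = 0.38890, O = 0.38890.
SiO2 (M=60.083): mol = 0.88744; Si = 0.88744, O = 1.77488.
ΣO = 2.66224; factor = 6/ΣO = 2.25374.
Si apfu = 0.88744 × 2.25374 = 2.000.

2.000 Si apfu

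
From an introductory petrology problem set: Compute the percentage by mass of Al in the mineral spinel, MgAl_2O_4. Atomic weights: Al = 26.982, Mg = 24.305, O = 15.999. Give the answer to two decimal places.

M(MgAl_2O_4) = 142.265 g/mol.
Al contributes 2 × 26.982 = 53.964 g per mole.
53.964/142.265 = 0.3793 → 37.93%.

37.93 wt%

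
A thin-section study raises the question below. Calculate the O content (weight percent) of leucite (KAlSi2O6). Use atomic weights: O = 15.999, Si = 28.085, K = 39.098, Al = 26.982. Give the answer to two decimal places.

43.98 weight percent

Formula mass = 1×39.098 + 1×26.982 + 2×28.085 + 6×15.999 = 218.244 g/mol, of which 95.994 g is O.
So O makes up 95.994/218.244 = 0.4398 of the mass, i.e. 43.98%.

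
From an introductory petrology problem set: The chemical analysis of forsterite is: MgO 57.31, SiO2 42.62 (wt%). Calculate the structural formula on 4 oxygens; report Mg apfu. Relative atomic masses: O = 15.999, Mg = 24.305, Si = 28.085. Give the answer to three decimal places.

MgO (M=40.304): mol = 1.42194; Mg = 1.42194, O = 1.42194.
SiO2 (M=60.083): mol = 0.70935; Si = 0.70935, O = 1.41870.
ΣO = 2.84064; factor = 4/ΣO = 1.40813.
Mg apfu = 1.42194 × 1.40813 = 2.002.

2.002 Mg apfu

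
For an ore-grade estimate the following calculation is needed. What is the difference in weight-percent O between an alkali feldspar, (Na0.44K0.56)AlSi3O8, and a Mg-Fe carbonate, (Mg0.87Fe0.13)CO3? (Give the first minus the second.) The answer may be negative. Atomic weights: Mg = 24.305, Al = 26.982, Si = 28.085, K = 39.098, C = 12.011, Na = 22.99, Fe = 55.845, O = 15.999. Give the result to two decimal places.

-7.10 percentage points

M((Na0.44K0.56)AlSi3O8) = 271.239 g/mol, so wt% O = 127.992/271.239 × 100 = 47.19%.
M((Mg0.87Fe0.13)CO3) = 88.413 g/mol, so wt% O = 47.997/88.413 × 100 = 54.29%.
47.19 − 54.29 = -7.10 pp.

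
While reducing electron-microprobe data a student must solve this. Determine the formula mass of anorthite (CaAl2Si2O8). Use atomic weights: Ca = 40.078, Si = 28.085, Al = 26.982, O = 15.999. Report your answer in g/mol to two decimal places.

Ca: 1 × 40.078 = 40.0780
Al: 2 × 26.982 = 53.9640
Si: 2 × 28.085 = 56.1700
O: 8 × 15.999 = 127.9920
Summing the contributions gives the formula mass.

278.20 g/mol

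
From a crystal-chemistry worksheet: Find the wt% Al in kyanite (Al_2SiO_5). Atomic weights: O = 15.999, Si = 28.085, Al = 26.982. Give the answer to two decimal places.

Molar mass of Al_2SiO_5: 2*26.982 + 1*28.085 + 5*15.999 = 162.044 g/mol.
Mass of Al per formula unit: 2 × 26.982 = 53.964 g.
Weight fraction Al = 53.964 / 162.044 = 0.3330.

33.30 wt%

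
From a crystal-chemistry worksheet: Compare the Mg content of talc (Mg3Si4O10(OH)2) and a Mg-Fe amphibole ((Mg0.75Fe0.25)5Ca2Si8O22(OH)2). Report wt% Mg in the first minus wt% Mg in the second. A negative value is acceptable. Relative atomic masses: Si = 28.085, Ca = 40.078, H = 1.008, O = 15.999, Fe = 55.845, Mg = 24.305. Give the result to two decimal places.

8.53 percentage points

First mineral: 72.915 g Mg in 379.259 g formula = 19.23 wt% Mg.
Second mineral: 91.144 g Mg in 851.778 g formula = 10.70 wt% Mg.
19.23% − 10.70% gives a difference of 8.53 percentage points.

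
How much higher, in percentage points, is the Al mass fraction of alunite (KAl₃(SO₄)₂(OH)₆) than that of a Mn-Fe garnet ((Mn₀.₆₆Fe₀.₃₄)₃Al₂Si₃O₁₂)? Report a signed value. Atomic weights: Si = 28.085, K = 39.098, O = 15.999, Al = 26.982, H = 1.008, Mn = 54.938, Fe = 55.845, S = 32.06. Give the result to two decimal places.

8.66 percentage points

M(KAl₃(SO₄)₂(OH)₆) = 414.198 g/mol, so wt% Al = 80.946/414.198 × 100 = 19.54%.
M((Mn₀.₆₆Fe₀.₃₄)₃Al₂Si₃O₁₂) = 495.946 g/mol, so wt% Al = 53.964/495.946 × 100 = 10.88%.
19.54 − 10.88 = 8.66 pp.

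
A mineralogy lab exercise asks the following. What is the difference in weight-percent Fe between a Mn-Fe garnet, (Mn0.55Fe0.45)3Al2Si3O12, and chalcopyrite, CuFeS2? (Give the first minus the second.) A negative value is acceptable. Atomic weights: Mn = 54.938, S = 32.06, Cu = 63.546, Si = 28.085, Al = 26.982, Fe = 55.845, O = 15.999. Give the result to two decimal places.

M((Mn0.55Fe0.45)3Al2Si3O12) = 496.245 g/mol, so wt% Fe = 75.391/496.245 × 100 = 15.19%.
M(CuFeS2) = 183.511 g/mol, so wt% Fe = 55.845/183.511 × 100 = 30.43%.
15.19 − 30.43 = -15.24 pp.

-15.24 percentage points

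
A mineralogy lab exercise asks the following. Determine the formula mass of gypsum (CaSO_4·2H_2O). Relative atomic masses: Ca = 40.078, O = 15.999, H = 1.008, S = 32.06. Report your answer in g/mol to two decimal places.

Ca: 1 × 40.078 = 40.0780
S: 1 × 32.06 = 32.0600
O: 6 × 15.999 = 95.9940
H: 4 × 1.008 = 4.0320
Summing the contributions gives the formula mass.

172.16 g/mol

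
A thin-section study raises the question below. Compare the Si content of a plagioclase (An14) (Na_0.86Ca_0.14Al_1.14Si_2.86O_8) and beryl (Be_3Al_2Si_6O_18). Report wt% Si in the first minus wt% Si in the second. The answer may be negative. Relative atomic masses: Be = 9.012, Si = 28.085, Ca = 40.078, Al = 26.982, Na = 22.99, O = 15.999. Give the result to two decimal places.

M(Na_0.86Ca_0.14Al_1.14Si_2.86O_8) = 264.457 g/mol, so wt% Si = 80.323/264.457 × 100 = 30.37%.
M(Be_3Al_2Si_6O_18) = 537.492 g/mol, so wt% Si = 168.510/537.492 × 100 = 31.35%.
30.37 − 31.35 = -0.98 pp.

-0.98 percentage points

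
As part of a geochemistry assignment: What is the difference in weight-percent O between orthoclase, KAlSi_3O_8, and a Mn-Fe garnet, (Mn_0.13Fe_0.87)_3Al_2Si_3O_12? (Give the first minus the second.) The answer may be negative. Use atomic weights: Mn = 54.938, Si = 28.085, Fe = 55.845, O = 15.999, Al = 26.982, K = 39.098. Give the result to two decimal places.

7.39 percentage points

O in KAlSi_3O_8: molar mass 278.327 g/mol; 8×15.999 = 127.992 g → 45.99 wt%.
O in (Mn_0.13Fe_0.87)_3Al_2Si_3O_12: molar mass 497.388 g/mol; 12×15.999 = 191.988 g → 38.60 wt%.
Difference = 45.99 − 38.60 = 7.39 percentage points.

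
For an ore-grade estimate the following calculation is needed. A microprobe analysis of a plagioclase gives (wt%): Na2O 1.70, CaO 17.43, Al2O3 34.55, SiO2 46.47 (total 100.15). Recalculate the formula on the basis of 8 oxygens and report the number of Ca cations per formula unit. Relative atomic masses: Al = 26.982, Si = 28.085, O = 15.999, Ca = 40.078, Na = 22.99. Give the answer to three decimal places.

Na2O: 1.70/61.979 = 0.02743 mol → 0.05486 mol Na, 0.02743 mol O.
CaO: 17.43/56.077 = 0.31082 mol → 0.31082 mol Ca, 0.31082 mol O.
Al2O3: 34.55/101.961 = 0.33886 mol → 0.67772 mol Al, 1.01658 mol O.
SiO2: 46.47/60.083 = 0.77343 mol → 0.77343 mol Si, 1.54686 mol O.
Total oxygen = 2.90169 mol. Normalization factor = 8/2.90169 = 2.75701.
Ca per 8 O = 0.31082 × 2.75701 = 0.857.

0.857 Ca apfu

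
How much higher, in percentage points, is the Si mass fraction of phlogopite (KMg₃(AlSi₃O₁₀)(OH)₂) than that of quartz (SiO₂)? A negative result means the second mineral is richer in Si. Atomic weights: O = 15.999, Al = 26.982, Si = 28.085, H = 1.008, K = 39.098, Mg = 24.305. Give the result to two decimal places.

First mineral: 84.255 g Si in 417.254 g formula = 20.19 wt% Si.
Second mineral: 28.085 g Si in 60.083 g formula = 46.74 wt% Si.
20.19% − 46.74% gives a difference of -26.55 percentage points.

-26.55 percentage points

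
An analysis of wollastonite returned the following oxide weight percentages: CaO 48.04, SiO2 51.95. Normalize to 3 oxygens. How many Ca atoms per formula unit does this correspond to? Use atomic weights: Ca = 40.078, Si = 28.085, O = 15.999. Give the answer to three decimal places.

48.04 wt% CaO ÷ 56.077 g/mol = 0.85668 mol, giving 0.85668 Ca and 0.85668 O.
51.95 wt% SiO2 ÷ 60.083 g/mol = 0.86464 mol, giving 0.86464 Si and 1.72928 O.
Oxygen sums to 2.58596; scaling by 3/2.58596 = 1.16011 puts the formula on 3 O.
Ca: 0.85668 × 1.16011 = 0.994 atoms per formula unit.

0.994 Ca apfu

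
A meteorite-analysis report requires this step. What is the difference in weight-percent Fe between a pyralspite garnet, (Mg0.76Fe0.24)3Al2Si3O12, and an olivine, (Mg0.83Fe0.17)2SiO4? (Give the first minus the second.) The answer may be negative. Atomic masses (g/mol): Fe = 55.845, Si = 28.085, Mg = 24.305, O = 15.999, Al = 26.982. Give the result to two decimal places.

-3.10 percentage points

M((Mg0.76Fe0.24)3Al2Si3O12) = 425.831 g/mol, so wt% Fe = 40.208/425.831 × 100 = 9.44%.
M((Mg0.83Fe0.17)2SiO4) = 151.415 g/mol, so wt% Fe = 18.987/151.415 × 100 = 12.54%.
9.44 − 12.54 = -3.10 pp.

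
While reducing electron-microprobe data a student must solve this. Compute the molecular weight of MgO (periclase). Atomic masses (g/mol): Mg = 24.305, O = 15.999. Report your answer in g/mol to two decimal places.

40.30 g/mol

Mg: 1 × 24.305 = 24.3050
O: 1 × 15.999 = 15.9990
Summing the contributions gives the formula mass.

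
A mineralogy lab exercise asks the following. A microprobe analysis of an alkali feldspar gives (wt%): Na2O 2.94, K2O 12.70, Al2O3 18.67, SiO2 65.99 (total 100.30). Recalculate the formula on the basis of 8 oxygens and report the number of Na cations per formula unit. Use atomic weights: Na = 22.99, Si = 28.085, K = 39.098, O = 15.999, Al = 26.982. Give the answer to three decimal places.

0.259 Na apfu

Na2O: 2.94/61.979 = 0.04744 mol → 0.09488 mol Na, 0.04744 mol O.
K2O: 12.70/94.195 = 0.13483 mol → 0.26966 mol K, 0.13483 mol O.
Al2O3: 18.67/101.961 = 0.18311 mol → 0.36622 mol Al, 0.54933 mol O.
SiO2: 65.99/60.083 = 1.09831 mol → 1.09831 mol Si, 2.19662 mol O.
Total oxygen = 2.92822 mol. Normalization factor = 8/2.92822 = 2.73204.
Na per 8 O = 0.09488 × 2.73204 = 0.259.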